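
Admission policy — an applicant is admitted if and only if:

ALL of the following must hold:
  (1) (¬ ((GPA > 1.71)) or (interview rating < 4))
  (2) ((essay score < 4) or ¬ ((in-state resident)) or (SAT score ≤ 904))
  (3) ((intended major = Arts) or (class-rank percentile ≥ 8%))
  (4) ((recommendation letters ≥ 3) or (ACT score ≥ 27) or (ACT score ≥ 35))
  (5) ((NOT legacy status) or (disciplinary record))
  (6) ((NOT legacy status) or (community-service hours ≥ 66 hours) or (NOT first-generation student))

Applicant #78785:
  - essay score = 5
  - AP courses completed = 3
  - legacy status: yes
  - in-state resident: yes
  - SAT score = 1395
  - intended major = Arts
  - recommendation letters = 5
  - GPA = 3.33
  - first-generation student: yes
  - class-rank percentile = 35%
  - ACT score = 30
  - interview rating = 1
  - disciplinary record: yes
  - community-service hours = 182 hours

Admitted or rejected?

Atomic conditions:
  GPA > 1.71: 3.33 > 1.71 is true
  interview rating < 4: 1 < 4 is true
  essay score < 4: 5 < 4 is false
  in-state resident: yes → true
  SAT score ≤ 904: 1395 ≤ 904 is false
  intended major = Arts: Arts == Arts is true
  class-rank percentile ≥ 8%: 35 ≥ 8 is true
  recommendation letters ≥ 3: 5 ≥ 3 is true
  ACT score ≥ 27: 30 ≥ 27 is true
  ACT score ≥ 35: 30 ≥ 35 is false
  NOT legacy status: yes → false
  disciplinary record: yes → true
  community-service hours ≥ 66 hours: 182 ≥ 66 is true
  NOT first-generation student: yes → false
Combine:
[1.1] NOT true = false
[1] false OR true = true
[2.2] NOT true = false
[2] false OR false OR false = false
[3] true OR true = true
[4] true OR true OR false = true
[5] false OR true = true
[6] false OR true OR false = true
[root] true AND false AND true AND true AND true AND true = false
Overall: false → rejected

Rejected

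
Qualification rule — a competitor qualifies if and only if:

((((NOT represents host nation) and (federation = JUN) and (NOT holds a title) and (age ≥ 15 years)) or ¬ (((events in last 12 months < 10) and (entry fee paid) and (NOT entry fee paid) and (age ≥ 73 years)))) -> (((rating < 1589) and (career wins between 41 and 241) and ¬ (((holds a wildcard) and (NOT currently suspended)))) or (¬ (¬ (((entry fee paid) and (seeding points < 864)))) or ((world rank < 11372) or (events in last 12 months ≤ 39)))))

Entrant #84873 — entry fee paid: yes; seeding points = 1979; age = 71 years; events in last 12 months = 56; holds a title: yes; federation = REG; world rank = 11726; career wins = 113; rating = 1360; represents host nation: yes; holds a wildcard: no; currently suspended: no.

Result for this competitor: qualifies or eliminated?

Atomic conditions:
  NOT represents host nation: yes → false
  federation = JUN: REG == JUN is false
  NOT holds a title: yes → false
  age ≥ 15 years: 71 ≥ 15 is true
  events in last 12 months < 10: 56 < 10 is false
  entry fee paid: yes → true
  NOT entry fee paid: yes → false
  age ≥ 73 years: 71 ≥ 73 is false
  rating < 1589: 1360 < 1589 is true
  career wins between 41 and 241: 113 in [41, 241] is true
  holds a wildcard: no → false
  NOT currently suspended: no → true
  seeding points < 864: 1979 < 864 is false
  world rank < 11372: 11726 < 11372 is false
  events in last 12 months ≤ 39: 56 ≤ 39 is false
Combine:
[1.1] false AND false AND false AND true = false
[1.2.1] false AND true AND false AND false = false
[1.2] NOT false = true
[1] false OR true = true
[2.1.3.1] false AND true = false
[2.1.3] NOT false = true
[2.1] true AND true AND true = true
[2.2.1.1.1] true AND false = false
[2.2.1.1] NOT false = true
[2.2.1] NOT true = false
[2.2.2] false OR false = false
[2.2] false OR false = false
[2] true OR false = true
[root] true → true = true
Overall: true → qualifies

Qualifies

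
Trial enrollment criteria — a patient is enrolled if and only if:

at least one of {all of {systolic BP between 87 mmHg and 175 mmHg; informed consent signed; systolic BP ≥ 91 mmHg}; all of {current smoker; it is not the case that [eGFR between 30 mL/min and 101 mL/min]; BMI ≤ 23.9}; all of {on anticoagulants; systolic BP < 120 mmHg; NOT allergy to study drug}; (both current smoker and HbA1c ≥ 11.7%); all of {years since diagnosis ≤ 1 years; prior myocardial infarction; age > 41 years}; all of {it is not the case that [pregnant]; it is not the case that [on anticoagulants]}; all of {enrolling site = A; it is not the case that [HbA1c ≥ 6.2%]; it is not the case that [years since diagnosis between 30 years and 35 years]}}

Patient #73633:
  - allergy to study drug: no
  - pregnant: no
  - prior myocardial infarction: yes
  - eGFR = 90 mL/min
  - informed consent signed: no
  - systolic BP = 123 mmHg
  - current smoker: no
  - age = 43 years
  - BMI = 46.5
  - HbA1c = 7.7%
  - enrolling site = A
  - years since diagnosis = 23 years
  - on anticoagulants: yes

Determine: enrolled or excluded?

Excluded

Atomic conditions:
  systolic BP between 87 mmHg and 175 mmHg: 123 in [87, 175] is true
  informed consent signed: no → false
  systolic BP ≥ 91 mmHg: 123 ≥ 91 is true
  current smoker: no → false
  eGFR between 30 mL/min and 101 mL/min: 90 in [30, 101] is true
  BMI ≤ 23.9: 46.5 ≤ 23.9 is false
  on anticoagulants: yes → true
  systolic BP < 120 mmHg: 123 < 120 is false
  NOT allergy to study drug: no → true
  HbA1c ≥ 11.7%: 7.7 ≥ 11.7 is false
  years since diagnosis ≤ 1 years: 23 ≤ 1 is false
  prior myocardial infarction: yes → true
  age > 41 years: 43 > 41 is true
  pregnant: no → false
  enrolling site = A: A == A is true
  HbA1c ≥ 6.2%: 7.7 ≥ 6.2 is true
  years since diagnosis between 30 years and 35 years: 23 in [30, 35] is false
Combine:
[1] true AND false AND true = false
[2.2] NOT true = false
[2] false AND false AND false = false
[3] true AND false AND true = false
[4] false AND false = false
[5] false AND true AND true = false
[6.1] NOT false = true
[6.2] NOT true = false
[6] true AND false = false
[7.2] NOT true = false
[7.3] NOT false = true
[7] true AND false AND true = false
[root] false OR false OR false OR false OR false OR false OR false = false
Overall: false → excluded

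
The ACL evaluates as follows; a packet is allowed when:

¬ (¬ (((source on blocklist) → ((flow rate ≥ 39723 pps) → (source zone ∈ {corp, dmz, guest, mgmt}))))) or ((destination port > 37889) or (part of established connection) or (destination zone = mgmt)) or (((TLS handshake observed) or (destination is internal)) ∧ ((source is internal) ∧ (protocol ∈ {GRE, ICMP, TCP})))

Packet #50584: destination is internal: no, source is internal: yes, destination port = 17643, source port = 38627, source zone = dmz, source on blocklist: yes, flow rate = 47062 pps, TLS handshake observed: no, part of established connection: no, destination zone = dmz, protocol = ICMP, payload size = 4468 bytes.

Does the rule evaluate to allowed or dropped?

Atomic conditions:
  source on blocklist: yes → true
  flow rate ≥ 39723 pps: 47062 ≥ 39723 is true
  source zone ∈ {corp, dmz, guest, mgmt}: dmz is in the set → true
  destination port > 37889: 17643 > 37889 is false
  part of established connection: no → false
  destination zone = mgmt: dmz == mgmt is false
  TLS handshake observed: no → false
  destination is internal: no → false
  source is internal: yes → true
  protocol ∈ {GRE, ICMP, TCP}: ICMP is in the set → true
Combine:
[1.1.1.2] true → true = true
[1.1.1] true → true = true
[1.1] NOT true = false
[1] NOT false = true
[2] false OR false OR false = false
[3.1] false OR false = false
[3.2] true AND true = true
[3] false AND true = false
[root] true OR false OR false = true
Overall: true → allowed

Allowed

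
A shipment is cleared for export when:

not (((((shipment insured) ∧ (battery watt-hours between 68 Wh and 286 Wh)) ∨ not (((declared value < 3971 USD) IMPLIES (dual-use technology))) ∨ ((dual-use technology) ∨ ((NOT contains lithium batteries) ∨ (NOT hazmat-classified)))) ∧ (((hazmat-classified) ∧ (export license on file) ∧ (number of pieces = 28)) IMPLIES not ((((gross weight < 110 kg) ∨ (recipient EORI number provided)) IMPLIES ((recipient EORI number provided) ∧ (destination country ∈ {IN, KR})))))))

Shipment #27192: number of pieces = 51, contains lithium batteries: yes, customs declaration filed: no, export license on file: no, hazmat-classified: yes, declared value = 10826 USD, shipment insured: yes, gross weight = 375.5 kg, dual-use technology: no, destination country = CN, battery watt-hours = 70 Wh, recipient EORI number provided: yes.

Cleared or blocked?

Blocked

Atomic conditions:
  shipment insured: yes → true
  battery watt-hours between 68 Wh and 286 Wh: 70 in [68, 286] is true
  declared value < 3971 USD: 10826 < 3971 is false
  dual-use technology: no → false
  NOT contains lithium batteries: yes → false
  NOT hazmat-classified: yes → false
  hazmat-classified: yes → true
  export license on file: no → false
  number of pieces = 28: 51 == 28 is false
  gross weight < 110 kg: 375.5 < 110 is false
  recipient EORI number provided: yes → true
  destination country ∈ {IN, KR}: CN is not in the set → false
Combine:
[1.1.1] true AND true = true
[1.1.2.1] false → false (antecedent false ⇒ implication holds) = true
[1.1.2] NOT true = false
[1.1.3.2] false OR false = false
[1.1.3] false OR false = false
[1.1] true OR false OR false = true
[1.2.1] true AND false AND false = false
[1.2.2.1.1] false OR true = true
[1.2.2.1.2] true AND false = false
[1.2.2.1] true → false = false
[1.2.2] NOT false = true
[1.2] false → true (antecedent false ⇒ implication holds) = true
[1] true AND true = true
[root] NOT true = false
Overall: false → blocked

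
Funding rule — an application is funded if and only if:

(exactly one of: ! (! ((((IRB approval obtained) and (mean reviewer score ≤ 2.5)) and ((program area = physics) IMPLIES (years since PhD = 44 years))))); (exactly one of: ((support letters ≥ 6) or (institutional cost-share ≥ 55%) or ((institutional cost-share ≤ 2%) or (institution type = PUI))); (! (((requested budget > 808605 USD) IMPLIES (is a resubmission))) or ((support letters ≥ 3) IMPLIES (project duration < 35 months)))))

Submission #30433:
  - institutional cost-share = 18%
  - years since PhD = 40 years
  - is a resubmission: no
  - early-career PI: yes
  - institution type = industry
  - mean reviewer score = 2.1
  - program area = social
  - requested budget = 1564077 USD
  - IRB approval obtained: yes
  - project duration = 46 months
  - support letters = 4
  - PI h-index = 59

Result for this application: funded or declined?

Declined

Atomic conditions:
  IRB approval obtained: yes → true
  mean reviewer score ≤ 2.5: 2.1 ≤ 2.5 is true
  program area = physics: social == physics is false
  years since PhD = 44 years: 40 == 44 is false
  support letters ≥ 6: 4 ≥ 6 is false
  institutional cost-share ≥ 55%: 18 ≥ 55 is false
  institutional cost-share ≤ 2%: 18 ≤ 2 is false
  institution type = PUI: industry == PUI is false
  requested budget > 808605 USD: 1564077 > 808605 is true
  is a resubmission: no → false
  support letters ≥ 3: 4 ≥ 3 is true
  project duration < 35 months: 46 < 35 is false
Combine:
[1.1.1.1] true AND true = true
[1.1.1.2] false → false (antecedent false ⇒ implication holds) = true
[1.1.1] true AND true = true
[1.1] NOT true = false
[1] NOT false = true
[2.1.3] false OR false = false
[2.1] false OR false OR false = false
[2.2.1.1] true → false = false
[2.2.1] NOT false = true
[2.2.2] true → false = false
[2.2] true OR false = true
[2] exactly-one(false, true) = true
[root] exactly-one(true, true) = false
Overall: false → declined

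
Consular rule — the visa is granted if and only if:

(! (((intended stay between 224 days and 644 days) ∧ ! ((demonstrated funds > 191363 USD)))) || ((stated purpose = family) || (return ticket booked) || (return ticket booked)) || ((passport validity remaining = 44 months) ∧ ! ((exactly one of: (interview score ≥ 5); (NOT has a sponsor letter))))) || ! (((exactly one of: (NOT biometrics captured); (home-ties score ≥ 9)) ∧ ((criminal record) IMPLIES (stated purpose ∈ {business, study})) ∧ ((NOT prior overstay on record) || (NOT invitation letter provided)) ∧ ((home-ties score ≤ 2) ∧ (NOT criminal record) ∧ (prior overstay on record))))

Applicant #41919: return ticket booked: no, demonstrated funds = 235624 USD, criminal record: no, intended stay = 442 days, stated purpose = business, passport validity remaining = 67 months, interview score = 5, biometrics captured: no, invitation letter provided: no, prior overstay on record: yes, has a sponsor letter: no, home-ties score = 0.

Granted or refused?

Atomic conditions:
  intended stay between 224 days and 644 days: 442 in [224, 644] is true
  demonstrated funds > 191363 USD: 235624 > 191363 is true
  stated purpose = family: business == family is false
  return ticket booked: no → false
  passport validity remaining = 44 months: 67 == 44 is false
  interview score ≥ 5: 5 ≥ 5 is true
  NOT has a sponsor letter: no → true
  NOT biometrics captured: no → true
  home-ties score ≥ 9: 0 ≥ 9 is false
  criminal record: no → false
  stated purpose ∈ {business, study}: business is in the set → true
  NOT prior overstay on record: yes → false
  NOT invitation letter provided: no → true
  home-ties score ≤ 2: 0 ≤ 2 is true
  NOT criminal record: no → true
  prior overstay on record: yes → true
Combine:
[1.1.1.2] NOT true = false
[1.1.1] true AND false = false
[1.1] NOT false = true
[1.2] false OR false OR false = false
[1.3.2.1] exactly-one(true, true) = false
[1.3.2] NOT false = true
[1.3] false AND true = false
[1] true OR false OR false = true
[2.1.1] exactly-one(true, false) = true
[2.1.2] false → true (antecedent false ⇒ implication holds) = true
[2.1.3] false OR true = true
[2.1.4] true AND true AND true = true
[2.1] true AND true AND true AND true = true
[2] NOT true = false
[root] true OR false = true
Overall: true → granted

Granted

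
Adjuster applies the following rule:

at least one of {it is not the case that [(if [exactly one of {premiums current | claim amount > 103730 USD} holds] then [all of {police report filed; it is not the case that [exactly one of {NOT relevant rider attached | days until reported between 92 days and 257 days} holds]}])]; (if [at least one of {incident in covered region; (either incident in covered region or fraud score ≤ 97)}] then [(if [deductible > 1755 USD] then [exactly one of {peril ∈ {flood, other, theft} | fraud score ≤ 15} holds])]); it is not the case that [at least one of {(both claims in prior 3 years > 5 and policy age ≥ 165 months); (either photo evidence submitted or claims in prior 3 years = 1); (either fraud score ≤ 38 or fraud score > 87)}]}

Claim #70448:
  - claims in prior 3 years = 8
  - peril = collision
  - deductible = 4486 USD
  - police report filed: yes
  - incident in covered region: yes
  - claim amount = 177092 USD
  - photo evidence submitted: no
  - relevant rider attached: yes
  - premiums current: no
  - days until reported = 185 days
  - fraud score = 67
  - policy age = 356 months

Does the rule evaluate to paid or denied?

Atomic conditions:
  premiums current: no → false
  claim amount > 103730 USD: 177092 > 103730 is true
  police report filed: yes → true
  NOT relevant rider attached: yes → false
  days until reported between 92 days and 257 days: 185 in [92, 257] is true
  incident in covered region: yes → true
  fraud score ≤ 97: 67 ≤ 97 is true
  deductible > 1755 USD: 4486 > 1755 is true
  peril ∈ {flood, other, theft}: collision is not in the set → false
  fraud score ≤ 15: 67 ≤ 15 is false
  claims in prior 3 years > 5: 8 > 5 is true
  policy age ≥ 165 months: 356 ≥ 165 is true
  photo evidence submitted: no → false
  claims in prior 3 years = 1: 8 == 1 is false
  fraud score ≤ 38: 67 ≤ 38 is false
  fraud score > 87: 67 > 87 is false
Combine:
[1.1.1] exactly-one(false, true) = true
[1.1.2.2.1] exactly-one(false, true) = true
[1.1.2.2] NOT true = false
[1.1.2] true AND false = false
[1.1] true → false = false
[1] NOT false = true
[2.1.2] true OR true = true
[2.1] true OR true = true
[2.2.2] exactly-one(false, false) = false
[2.2] true → false = false
[2] true → false = false
[3.1.1] true AND true = true
[3.1.2] false OR false = false
[3.1.3] false OR false = false
[3.1] true OR false OR false = true
[3] NOT true = false
[root] true OR false OR false = true
Overall: true → paid

Paid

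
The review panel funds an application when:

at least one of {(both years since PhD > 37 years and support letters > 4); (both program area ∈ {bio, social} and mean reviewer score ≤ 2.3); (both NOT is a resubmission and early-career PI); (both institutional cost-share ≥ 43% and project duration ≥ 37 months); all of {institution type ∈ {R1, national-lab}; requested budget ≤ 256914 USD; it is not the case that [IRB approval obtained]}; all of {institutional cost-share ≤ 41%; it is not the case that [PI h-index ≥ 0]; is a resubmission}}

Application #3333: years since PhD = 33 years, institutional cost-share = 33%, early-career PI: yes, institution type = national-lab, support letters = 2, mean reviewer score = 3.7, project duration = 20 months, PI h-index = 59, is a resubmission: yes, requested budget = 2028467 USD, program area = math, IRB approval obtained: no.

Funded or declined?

Atomic conditions:
  years since PhD > 37 years: 33 > 37 is false
  support letters > 4: 2 > 4 is false
  program area ∈ {bio, social}: math is not in the set → false
  mean reviewer score ≤ 2.3: 3.7 ≤ 2.3 is false
  NOT is a resubmission: yes → false
  early-career PI: yes → true
  institutional cost-share ≥ 43%: 33 ≥ 43 is false
  project duration ≥ 37 months: 20 ≥ 37 is false
  institution type ∈ {R1, national-lab}: national-lab is in the set → true
  requested budget ≤ 256914 USD: 2028467 ≤ 256914 is false
  IRB approval obtained: no → false
  institutional cost-share ≤ 41%: 33 ≤ 41 is true
  PI h-index ≥ 0: 59 ≥ 0 is true
  is a resubmission: yes → true
Combine:
[1] false AND false = false
[2] false AND false = false
[3] false AND true = false
[4] false AND false = false
[5.3] NOT false = true
[5] true AND false AND true = false
[6.2] NOT true = false
[6] true AND false AND true = false
[root] false OR false OR false OR false OR false OR false = false
Overall: false → declined

Declined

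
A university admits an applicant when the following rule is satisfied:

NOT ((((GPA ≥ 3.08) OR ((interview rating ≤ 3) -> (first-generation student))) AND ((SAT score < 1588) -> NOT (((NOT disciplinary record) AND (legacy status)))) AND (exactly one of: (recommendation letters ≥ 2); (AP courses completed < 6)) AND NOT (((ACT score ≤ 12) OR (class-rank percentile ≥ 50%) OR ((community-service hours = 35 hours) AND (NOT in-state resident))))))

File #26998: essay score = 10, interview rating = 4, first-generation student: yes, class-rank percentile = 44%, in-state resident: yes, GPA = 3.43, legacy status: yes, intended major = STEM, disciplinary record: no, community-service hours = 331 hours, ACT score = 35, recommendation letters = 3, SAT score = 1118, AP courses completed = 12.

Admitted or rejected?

Admitted

Atomic conditions:
  GPA ≥ 3.08: 3.43 ≥ 3.08 is true
  interview rating ≤ 3: 4 ≤ 3 is false
  first-generation student: yes → true
  SAT score < 1588: 1118 < 1588 is true
  NOT disciplinary record: no → true
  legacy status: yes → true
  recommendation letters ≥ 2: 3 ≥ 2 is true
  AP courses completed < 6: 12 < 6 is false
  ACT score ≤ 12: 35 ≤ 12 is false
  class-rank percentile ≥ 50%: 44 ≥ 50 is false
  community-service hours = 35 hours: 331 == 35 is false
  NOT in-state resident: yes → false
Combine:
[1.1.2] false → true (antecedent false ⇒ implication holds) = true
[1.1] true OR true = true
[1.2.2.1] true AND true = true
[1.2.2] NOT true = false
[1.2] true → false = false
[1.3] exactly-one(true, false) = true
[1.4.1.3] false AND false = false
[1.4.1] false OR false OR false = false
[1.4] NOT false = true
[1] true AND false AND true AND true = false
[root] NOT false = true
Overall: true → admitted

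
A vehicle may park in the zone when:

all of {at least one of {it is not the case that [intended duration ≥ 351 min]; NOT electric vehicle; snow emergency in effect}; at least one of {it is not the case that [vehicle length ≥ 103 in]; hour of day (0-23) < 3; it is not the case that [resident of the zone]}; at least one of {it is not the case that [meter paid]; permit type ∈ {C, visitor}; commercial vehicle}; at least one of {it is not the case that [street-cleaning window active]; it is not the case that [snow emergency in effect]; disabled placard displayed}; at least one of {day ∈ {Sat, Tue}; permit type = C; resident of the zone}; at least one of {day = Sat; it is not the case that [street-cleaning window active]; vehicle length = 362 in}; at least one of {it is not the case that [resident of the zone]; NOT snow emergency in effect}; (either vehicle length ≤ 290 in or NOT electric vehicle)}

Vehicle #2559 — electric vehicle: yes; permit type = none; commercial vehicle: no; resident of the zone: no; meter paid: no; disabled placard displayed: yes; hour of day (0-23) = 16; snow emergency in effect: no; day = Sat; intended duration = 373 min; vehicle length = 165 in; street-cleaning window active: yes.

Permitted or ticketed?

Ticketed

Atomic conditions:
  intended duration ≥ 351 min: 373 ≥ 351 is true
  NOT electric vehicle: yes → false
  snow emergency in effect: no → false
  vehicle length ≥ 103 in: 165 ≥ 103 is true
  hour of day (0-23) < 3: 16 < 3 is false
  resident of the zone: no → false
  meter paid: no → false
  permit type ∈ {C, visitor}: none is not in the set → false
  commercial vehicle: no → false
  street-cleaning window active: yes → true
  disabled placard displayed: yes → true
  day ∈ {Sat, Tue}: Sat is in the set → true
  permit type = C: none == C is false
  day = Sat: Sat == Sat is true
  vehicle length = 362 in: 165 == 362 is false
  NOT snow emergency in effect: no → true
  vehicle length ≤ 290 in: 165 ≤ 290 is true
Combine:
[1.1] NOT true = false
[1] false OR false OR false = false
[2.1] NOT true = false
[2.3] NOT false = true
[2] false OR false OR true = true
[3.1] NOT false = true
[3] true OR false OR false = true
[4.1] NOT true = false
[4.2] NOT false = true
[4] false OR true OR true = true
[5] true OR false OR false = true
[6.2] NOT true = false
[6] true OR false OR false = true
[7.1] NOT false = true
[7] true OR true = true
[8] true OR false = true
[root] false AND true AND true AND true AND true AND true AND true AND true = false
Overall: false → ticketed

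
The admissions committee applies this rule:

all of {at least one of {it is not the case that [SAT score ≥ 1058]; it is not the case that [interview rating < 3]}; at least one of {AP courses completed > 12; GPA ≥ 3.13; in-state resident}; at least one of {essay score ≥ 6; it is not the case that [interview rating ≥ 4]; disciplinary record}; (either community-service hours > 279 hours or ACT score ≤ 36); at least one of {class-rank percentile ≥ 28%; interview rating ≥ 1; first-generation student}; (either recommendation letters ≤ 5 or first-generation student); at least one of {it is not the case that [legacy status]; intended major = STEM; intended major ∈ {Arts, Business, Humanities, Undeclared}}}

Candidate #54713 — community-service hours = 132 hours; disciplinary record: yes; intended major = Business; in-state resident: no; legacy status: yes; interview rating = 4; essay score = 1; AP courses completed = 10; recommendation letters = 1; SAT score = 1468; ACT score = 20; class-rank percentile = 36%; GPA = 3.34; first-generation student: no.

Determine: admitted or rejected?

Admitted

Atomic conditions:
  SAT score ≥ 1058: 1468 ≥ 1058 is true
  interview rating < 3: 4 < 3 is false
  AP courses completed > 12: 10 > 12 is false
  GPA ≥ 3.13: 3.34 ≥ 3.13 is true
  in-state resident: no → false
  essay score ≥ 6: 1 ≥ 6 is false
  interview rating ≥ 4: 4 ≥ 4 is true
  disciplinary record: yes → true
  community-service hours > 279 hours: 132 > 279 is false
  ACT score ≤ 36: 20 ≤ 36 is true
  class-rank percentile ≥ 28%: 36 ≥ 28 is true
  interview rating ≥ 1: 4 ≥ 1 is true
  first-generation student: no → false
  recommendation letters ≤ 5: 1 ≤ 5 is true
  legacy status: yes → true
  intended major = STEM: Business == STEM is false
  intended major ∈ {Arts, Business, Humanities, Undeclared}: Business is in the set → true
Combine:
[1.1] NOT true = false
[1.2] NOT false = true
[1] false OR true = true
[2] false OR true OR false = true
[3.2] NOT true = false
[3] false OR false OR true = true
[4] false OR true = true
[5] true OR true OR false = true
[6] true OR false = true
[7.1] NOT true = false
[7] false OR false OR true = true
[root] true AND true AND true AND true AND true AND true AND true = true
Overall: true → admitted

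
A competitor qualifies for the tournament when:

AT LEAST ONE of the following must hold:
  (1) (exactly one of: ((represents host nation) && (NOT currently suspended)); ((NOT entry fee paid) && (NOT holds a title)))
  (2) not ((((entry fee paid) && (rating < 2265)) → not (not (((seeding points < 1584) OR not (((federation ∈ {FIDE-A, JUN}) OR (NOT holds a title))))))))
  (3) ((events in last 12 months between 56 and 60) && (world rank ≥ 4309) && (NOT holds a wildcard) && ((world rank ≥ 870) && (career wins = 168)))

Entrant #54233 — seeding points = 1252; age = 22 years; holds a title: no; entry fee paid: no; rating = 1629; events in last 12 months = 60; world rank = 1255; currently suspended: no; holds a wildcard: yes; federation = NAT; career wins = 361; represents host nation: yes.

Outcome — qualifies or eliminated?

Eliminated

Atomic conditions:
  represents host nation: yes → true
  NOT currently suspended: no → true
  NOT entry fee paid: no → true
  NOT holds a title: no → true
  entry fee paid: no → false
  rating < 2265: 1629 < 2265 is true
  seeding points < 1584: 1252 < 1584 is true
  federation ∈ {FIDE-A, JUN}: NAT is not in the set → false
  events in last 12 months between 56 and 60: 60 in [56, 60] is true
  world rank ≥ 4309: 1255 ≥ 4309 is false
  NOT holds a wildcard: yes → false
  world rank ≥ 870: 1255 ≥ 870 is true
  career wins = 168: 361 == 168 is false
Combine:
[1.1] true AND true = true
[1.2] true AND true = true
[1] exactly-one(true, true) = false
[2.1.1] false AND true = false
[2.1.2.1.1.2.1] false OR true = true
[2.1.2.1.1.2] NOT true = false
[2.1.2.1.1] true OR false = true
[2.1.2.1] NOT true = false
[2.1.2] NOT false = true
[2.1] false → true (antecedent false ⇒ implication holds) = true
[2] NOT true = false
[3.4] true AND false = false
[3] true AND false AND false AND false = false
[root] false OR false OR false = false
Overall: false → eliminated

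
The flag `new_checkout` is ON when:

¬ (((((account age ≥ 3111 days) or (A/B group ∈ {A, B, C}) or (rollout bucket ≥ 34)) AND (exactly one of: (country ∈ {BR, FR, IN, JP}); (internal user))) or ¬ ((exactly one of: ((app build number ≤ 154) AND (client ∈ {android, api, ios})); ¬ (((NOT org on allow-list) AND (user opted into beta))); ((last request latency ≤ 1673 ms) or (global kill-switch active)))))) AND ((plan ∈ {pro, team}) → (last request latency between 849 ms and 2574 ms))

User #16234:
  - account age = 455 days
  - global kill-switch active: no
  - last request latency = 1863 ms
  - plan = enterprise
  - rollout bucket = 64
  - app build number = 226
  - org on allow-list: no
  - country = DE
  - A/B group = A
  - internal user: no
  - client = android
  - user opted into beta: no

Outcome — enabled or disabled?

Enabled

Atomic conditions:
  account age ≥ 3111 days: 455 ≥ 3111 is false
  A/B group ∈ {A, B, C}: A is in the set → true
  rollout bucket ≥ 34: 64 ≥ 34 is true
  country ∈ {BR, FR, IN, JP}: DE is not in the set → false
  internal user: no → false
  app build number ≤ 154: 226 ≤ 154 is false
  client ∈ {android, api, ios}: android is in the set → true
  NOT org on allow-list: no → true
  user opted into beta: no → false
  last request latency ≤ 1673 ms: 1863 ≤ 1673 is false
  global kill-switch active: no → false
  plan ∈ {pro, team}: enterprise is not in the set → false
  last request latency between 849 ms and 2574 ms: 1863 in [849, 2574] is true
Combine:
[1.1.1.1] false OR true OR true = true
[1.1.1.2] exactly-one(false, false) = false
[1.1.1] true AND false = false
[1.1.2.1.1] false AND true = false
[1.1.2.1.2.1] true AND false = false
[1.1.2.1.2] NOT false = true
[1.1.2.1.3] false OR false = false
[1.1.2.1] exactly-one(false, true, false) = true
[1.1.2] NOT true = false
[1.1] false OR false = false
[1] NOT false = true
[2] false → true (antecedent false ⇒ implication holds) = true
[root] true AND true = true
Overall: true → enabled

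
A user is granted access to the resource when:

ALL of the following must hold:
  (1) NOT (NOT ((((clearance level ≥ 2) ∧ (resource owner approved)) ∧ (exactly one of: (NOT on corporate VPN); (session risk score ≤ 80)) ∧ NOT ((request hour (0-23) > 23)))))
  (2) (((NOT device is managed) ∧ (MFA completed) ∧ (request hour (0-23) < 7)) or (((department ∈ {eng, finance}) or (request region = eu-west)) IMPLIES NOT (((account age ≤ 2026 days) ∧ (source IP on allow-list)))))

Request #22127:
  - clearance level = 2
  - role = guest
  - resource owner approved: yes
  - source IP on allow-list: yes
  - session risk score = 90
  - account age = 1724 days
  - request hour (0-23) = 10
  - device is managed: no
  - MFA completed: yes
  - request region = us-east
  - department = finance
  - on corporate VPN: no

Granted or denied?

Denied

Atomic conditions:
  clearance level ≥ 2: 2 ≥ 2 is true
  resource owner approved: yes → true
  NOT on corporate VPN: no → true
  session risk score ≤ 80: 90 ≤ 80 is false
  request hour (0-23) > 23: 10 > 23 is false
  NOT device is managed: no → true
  MFA completed: yes → true
  request hour (0-23) < 7: 10 < 7 is false
  department ∈ {eng, finance}: finance is in the set → true
  request region = eu-west: us-east == eu-west is false
  account age ≤ 2026 days: 1724 ≤ 2026 is true
  source IP on allow-list: yes → true
Combine:
[1.1.1.1] true AND true = true
[1.1.1.2] exactly-one(true, false) = true
[1.1.1.3] NOT false = true
[1.1.1] true AND true AND true = true
[1.1] NOT true = false
[1] NOT false = true
[2.1] true AND true AND false = false
[2.2.1] true OR false = true
[2.2.2.1] true AND true = true
[2.2.2] NOT true = false
[2.2] true → false = false
[2] false OR false = false
[root] true AND false = false
Overall: false → denied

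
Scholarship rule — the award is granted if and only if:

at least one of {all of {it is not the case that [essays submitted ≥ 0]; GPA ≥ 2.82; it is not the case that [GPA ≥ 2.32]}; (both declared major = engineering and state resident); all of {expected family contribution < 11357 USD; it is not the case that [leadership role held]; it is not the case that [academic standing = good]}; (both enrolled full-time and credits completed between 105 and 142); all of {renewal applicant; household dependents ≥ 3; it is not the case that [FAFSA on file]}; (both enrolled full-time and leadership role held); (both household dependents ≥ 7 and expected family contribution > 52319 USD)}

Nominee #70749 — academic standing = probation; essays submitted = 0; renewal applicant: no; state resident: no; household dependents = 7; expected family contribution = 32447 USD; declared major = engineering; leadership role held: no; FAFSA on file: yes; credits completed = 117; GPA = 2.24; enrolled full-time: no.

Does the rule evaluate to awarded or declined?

Declined

Atomic conditions:
  essays submitted ≥ 0: 0 ≥ 0 is true
  GPA ≥ 2.82: 2.24 ≥ 2.82 is false
  GPA ≥ 2.32: 2.24 ≥ 2.32 is false
  declared major = engineering: engineering == engineering is true
  state resident: no → false
  expected family contribution < 11357 USD: 32447 < 11357 is false
  leadership role held: no → false
  academic standing = good: probation == good is false
  enrolled full-time: no → false
  credits completed between 105 and 142: 117 in [105, 142] is true
  renewal applicant: no → false
  household dependents ≥ 3: 7 ≥ 3 is true
  FAFSA on file: yes → true
  household dependents ≥ 7: 7 ≥ 7 is true
  expected family contribution > 52319 USD: 32447 > 52319 is false
Combine:
[1.1] NOT true = false
[1.3] NOT false = true
[1] false AND false AND true = false
[2] true AND false = false
[3.2] NOT false = true
[3.3] NOT false = true
[3] false AND true AND true = false
[4] false AND true = false
[5.3] NOT true = false
[5] false AND true AND false = false
[6] false AND false = false
[7] true AND false = false
[root] false OR false OR false OR false OR false OR false OR false = false
Overall: false → declined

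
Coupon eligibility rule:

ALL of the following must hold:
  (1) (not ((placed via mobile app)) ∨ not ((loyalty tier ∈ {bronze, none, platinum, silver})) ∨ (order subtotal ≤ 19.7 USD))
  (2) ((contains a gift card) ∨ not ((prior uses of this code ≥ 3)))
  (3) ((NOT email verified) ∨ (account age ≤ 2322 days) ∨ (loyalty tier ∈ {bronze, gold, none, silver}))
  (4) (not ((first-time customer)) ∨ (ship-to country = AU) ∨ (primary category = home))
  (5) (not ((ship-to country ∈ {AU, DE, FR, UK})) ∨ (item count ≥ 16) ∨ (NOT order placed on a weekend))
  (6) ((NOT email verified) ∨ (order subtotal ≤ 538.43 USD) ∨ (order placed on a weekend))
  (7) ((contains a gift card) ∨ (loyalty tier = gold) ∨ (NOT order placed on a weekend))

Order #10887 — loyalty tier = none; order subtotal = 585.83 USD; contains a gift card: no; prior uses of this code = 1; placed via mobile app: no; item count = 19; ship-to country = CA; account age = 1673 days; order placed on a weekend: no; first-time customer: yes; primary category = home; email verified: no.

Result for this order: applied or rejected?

Atomic conditions:
  placed via mobile app: no → false
  loyalty tier ∈ {bronze, none, platinum, silver}: none is in the set → true
  order subtotal ≤ 19.7 USD: 585.83 ≤ 19.7 is false
  contains a gift card: no → false
  prior uses of this code ≥ 3: 1 ≥ 3 is false
  NOT email verified: no → true
  account age ≤ 2322 days: 1673 ≤ 2322 is true
  loyalty tier ∈ {bronze, gold, none, silver}: none is in the set → true
  first-time customer: yes → true
  ship-to country = AU: CA == AU is false
  primary category = home: home == home is true
  ship-to country ∈ {AU, DE, FR, UK}: CA is not in the set → false
  item count ≥ 16: 19 ≥ 16 is true
  NOT order placed on a weekend: no → true
  order subtotal ≤ 538.43 USD: 585.83 ≤ 538.43 is false
  order placed on a weekend: no → false
  loyalty tier = gold: none == gold is false
Combine:
[1.1] NOT false = true
[1.2] NOT true = false
[1] true OR false OR false = true
[2.2] NOT false = true
[2] false OR true = true
[3] true OR true OR true = true
[4.1] NOT true = false
[4] false OR false OR true = true
[5.1] NOT false = true
[5] true OR true OR true = true
[6] true OR false OR false = true
[7] false OR false OR true = true
[root] true AND true AND true AND true AND true AND true AND true = true
Overall: true → applied

Applied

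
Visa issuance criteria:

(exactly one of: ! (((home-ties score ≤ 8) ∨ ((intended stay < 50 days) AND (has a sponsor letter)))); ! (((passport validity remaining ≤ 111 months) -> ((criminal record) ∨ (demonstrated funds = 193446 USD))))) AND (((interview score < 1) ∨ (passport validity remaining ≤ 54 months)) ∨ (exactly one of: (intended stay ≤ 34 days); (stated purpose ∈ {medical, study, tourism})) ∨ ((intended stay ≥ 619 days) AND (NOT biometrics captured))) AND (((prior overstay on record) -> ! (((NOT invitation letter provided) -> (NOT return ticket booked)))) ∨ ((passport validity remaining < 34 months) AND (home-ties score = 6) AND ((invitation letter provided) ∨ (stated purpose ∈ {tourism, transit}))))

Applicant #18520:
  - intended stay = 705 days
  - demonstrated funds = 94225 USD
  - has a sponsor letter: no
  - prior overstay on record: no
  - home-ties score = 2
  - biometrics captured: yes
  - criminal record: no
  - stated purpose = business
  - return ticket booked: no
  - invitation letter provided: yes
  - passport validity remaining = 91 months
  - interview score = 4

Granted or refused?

Refused

Atomic conditions:
  home-ties score ≤ 8: 2 ≤ 8 is true
  intended stay < 50 days: 705 < 50 is false
  has a sponsor letter: no → false
  passport validity remaining ≤ 111 months: 91 ≤ 111 is true
  criminal record: no → false
  demonstrated funds = 193446 USD: 94225 == 193446 is false
  interview score < 1: 4 < 1 is false
  passport validity remaining ≤ 54 months: 91 ≤ 54 is false
  intended stay ≤ 34 days: 705 ≤ 34 is false
  stated purpose ∈ {medical, study, tourism}: business is not in the set → false
  intended stay ≥ 619 days: 705 ≥ 619 is true
  NOT biometrics captured: yes → false
  prior overstay on record: no → false
  NOT invitation letter provided: yes → false
  NOT return ticket booked: no → true
  passport validity remaining < 34 months: 91 < 34 is false
  home-ties score = 6: 2 == 6 is false
  invitation letter provided: yes → true
  stated purpose ∈ {tourism, transit}: business is not in the set → false
Combine:
[1.1.1.2] false AND false = false
[1.1.1] true OR false = true
[1.1] NOT true = false
[1.2.1.2] false OR false = false
[1.2.1] true → false = false
[1.2] NOT false = true
[1] exactly-one(false, true) = true
[2.1] false OR false = false
[2.2] exactly-one(false, false) = false
[2.3] true AND false = false
[2] false OR false OR false = false
[3.1.2.1] false → true (antecedent false ⇒ implication holds) = true
[3.1.2] NOT true = false
[3.1] false → false (antecedent false ⇒ implication holds) = true
[3.2.3] true OR false = true
[3.2] false AND false AND true = false
[3] true OR false = true
[root] true AND false AND true = false
Overall: false → refused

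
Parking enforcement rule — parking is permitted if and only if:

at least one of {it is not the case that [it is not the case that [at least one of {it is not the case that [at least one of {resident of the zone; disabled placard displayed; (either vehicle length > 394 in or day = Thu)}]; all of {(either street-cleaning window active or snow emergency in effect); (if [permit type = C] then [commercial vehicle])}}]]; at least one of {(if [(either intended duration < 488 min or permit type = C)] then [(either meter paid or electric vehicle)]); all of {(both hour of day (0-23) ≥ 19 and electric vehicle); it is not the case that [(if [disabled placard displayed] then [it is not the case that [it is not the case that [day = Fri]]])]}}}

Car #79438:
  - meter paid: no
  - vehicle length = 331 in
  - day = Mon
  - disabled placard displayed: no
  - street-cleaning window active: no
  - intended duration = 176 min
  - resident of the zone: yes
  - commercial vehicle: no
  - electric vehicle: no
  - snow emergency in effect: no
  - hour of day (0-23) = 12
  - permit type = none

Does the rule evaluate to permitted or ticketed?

Ticketed

Atomic conditions:
  resident of the zone: yes → true
  disabled placard displayed: no → false
  vehicle length > 394 in: 331 > 394 is false
  day = Thu: Mon == Thu is false
  street-cleaning window active: no → false
  snow emergency in effect: no → false
  permit type = C: none == C is false
  commercial vehicle: no → false
  intended duration < 488 min: 176 < 488 is true
  meter paid: no → false
  electric vehicle: no → false
  hour of day (0-23) ≥ 19: 12 ≥ 19 is false
  day = Fri: Mon == Fri is false
Combine:
[1.1.1.1.1.3] false OR false = false
[1.1.1.1.1] true OR false OR false = true
[1.1.1.1] NOT true = false
[1.1.1.2.1] false OR false = false
[1.1.1.2.2] false → false (antecedent false ⇒ implication holds) = true
[1.1.1.2] false AND true = false
[1.1.1] false OR false = false
[1.1] NOT false = true
[1] NOT true = false
[2.1.1] true OR false = true
[2.1.2] false OR false = false
[2.1] true → false = false
[2.2.1] false AND false = false
[2.2.2.1.2.1] NOT false = true
[2.2.2.1.2] NOT true = false
[2.2.2.1] false → false (antecedent false ⇒ implication holds) = true
[2.2.2] NOT true = false
[2.2] false AND false = false
[2] false OR false = false
[root] false OR false = false
Overall: false → ticketed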